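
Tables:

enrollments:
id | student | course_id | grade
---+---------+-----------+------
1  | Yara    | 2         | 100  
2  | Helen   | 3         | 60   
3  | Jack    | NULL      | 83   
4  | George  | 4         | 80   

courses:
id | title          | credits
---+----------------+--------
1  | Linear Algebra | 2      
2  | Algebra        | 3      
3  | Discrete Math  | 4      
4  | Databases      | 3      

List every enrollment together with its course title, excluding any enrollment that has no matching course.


INNER JOIN keeps only enrollments rows whose course_id matches an id in courses. Walk through each enrollment:
  - enrollment 1 (Yara): course_id=2 -> matches Algebra
  - enrollment 2 (Helen): course_id=3 -> matches Discrete Math
  - enrollment 3 (Jack): course_id=NULL, no match -> dropped
  - enrollment 4 (George): course_id=4 -> matches Databases
So 1 of 4 rows is dropped.

SQL:
SELECT a.student, b.title AS course
FROM enrollments a
INNER JOIN courses b ON a.course_id = b.id

Result:
student | course       
--------+--------------
Yara    | Algebra      
Helen   | Discrete Math
George  | Databases    


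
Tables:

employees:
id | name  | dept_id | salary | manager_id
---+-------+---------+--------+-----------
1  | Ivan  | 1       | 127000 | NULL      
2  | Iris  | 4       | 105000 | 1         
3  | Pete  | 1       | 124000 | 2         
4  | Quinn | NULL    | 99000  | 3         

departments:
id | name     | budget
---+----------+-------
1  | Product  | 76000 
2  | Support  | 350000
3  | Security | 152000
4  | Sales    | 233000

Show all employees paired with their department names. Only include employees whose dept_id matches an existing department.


INNER JOIN keeps only employees rows whose dept_id matches an id in departments. Walk through each employee:
  - employee 1 (Ivan): dept_id=1 -> matches Product
  - employee 2 (Iris): dept_id=4 -> matches Sales
  - employee 3 (Pete): dept_id=1 -> matches Product
  - employee 4 (Quinn): dept_id=NULL, no match -> dropped
So 1 of 4 rows is dropped.

SQL:
SELECT a.name, b.name AS department
FROM employees a
INNER JOIN departments b ON a.dept_id = b.id

Result:
name | department
-----+-----------
Ivan | Product   
Iris | Sales     
Pete | Product   


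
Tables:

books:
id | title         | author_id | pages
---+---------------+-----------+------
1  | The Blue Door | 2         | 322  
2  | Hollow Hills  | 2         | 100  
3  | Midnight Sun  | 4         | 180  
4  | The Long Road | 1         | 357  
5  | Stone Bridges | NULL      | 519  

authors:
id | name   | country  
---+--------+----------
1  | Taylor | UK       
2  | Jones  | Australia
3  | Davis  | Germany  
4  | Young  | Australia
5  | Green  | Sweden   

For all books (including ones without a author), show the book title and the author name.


LEFT JOIN keeps every row from books (the left table); where author_id has no match in authors, the author columns become NULL. Walk through each book:
  - book 1 (The Blue Door): author_id=2 -> matches Jones
  - book 2 (Hollow Hills): author_id=2 -> matches Jones
  - book 3 (Midnight Sun): author_id=4 -> matches Young
  - book 4 (The Long Road): author_id=1 -> matches Taylor
  - book 5 (Stone Bridges): author_id=NULL, no match -> kept with NULL
All 5 rows appear; 1 has NULL author.

SQL:
SELECT a.title, b.name AS author
FROM books a
LEFT JOIN authors b ON a.author_id = b.id

Result:
title         | author
--------------+-------
The Blue Door | Jones 
Hollow Hills  | Jones 
Midnight Sun  | Young 
The Long Road | Taylor
Stone Bridges | NULL  


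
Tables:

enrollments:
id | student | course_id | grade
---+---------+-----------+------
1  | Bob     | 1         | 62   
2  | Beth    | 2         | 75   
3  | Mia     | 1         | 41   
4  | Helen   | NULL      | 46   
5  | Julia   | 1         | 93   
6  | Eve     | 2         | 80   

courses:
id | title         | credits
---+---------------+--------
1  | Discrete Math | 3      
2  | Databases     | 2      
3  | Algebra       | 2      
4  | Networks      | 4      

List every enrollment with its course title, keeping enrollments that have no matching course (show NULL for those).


LEFT JOIN keeps every row from enrollments (the left table); where course_id has no match in courses, the course columns become NULL. Walk through each enrollment:
  - enrollment 1 (Bob): course_id=1 -> matches Discrete Math
  - enrollment 2 (Beth): course_id=2 -> matches Databases
  - enrollment 3 (Mia): course_id=1 -> matches Discrete Math
  - enrollment 4 (Helen): course_id=NULL, no match -> kept with NULL
  - enrollment 5 (Julia): course_id=1 -> matches Discrete Math
  - enrollment 6 (Eve): course_id=2 -> matches Databases
All 6 rows appear; 1 has NULL course.

SQL:
SELECT a.student, b.title AS course
FROM enrollments a
LEFT JOIN courses b ON a.course_id = b.id

Result:
student | course       
--------+--------------
Bob     | Discrete Math
Beth    | Databases    
Mia     | Discrete Math
Helen   | NULL         
Julia   | Discrete Math
Eve     | Databases    


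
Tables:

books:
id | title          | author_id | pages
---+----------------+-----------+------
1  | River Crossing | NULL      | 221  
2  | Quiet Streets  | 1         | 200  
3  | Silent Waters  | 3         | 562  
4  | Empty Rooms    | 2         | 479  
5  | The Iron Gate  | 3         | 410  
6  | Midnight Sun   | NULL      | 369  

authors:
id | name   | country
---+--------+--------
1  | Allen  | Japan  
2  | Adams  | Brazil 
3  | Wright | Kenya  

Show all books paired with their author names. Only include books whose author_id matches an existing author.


INNER JOIN keeps only books rows whose author_id matches an id in authors. Walk through each book:
  - book 1 (River Crossing): author_id=NULL, no match -> dropped
  - book 2 (Quiet Streets): author_id=1 -> matches Allen
  - book 3 (Silent Waters): author_id=3 -> matches Wright
  - book 4 (Empty Rooms): author_id=2 -> matches Adams
  - book 5 (The Iron Gate): author_id=3 -> matches Wright
  - book 6 (Midnight Sun): author_id=NULL, no match -> dropped
So 2 of 6 rows are dropped.

SQL:
SELECT a.title, b.name AS author
FROM books a
INNER JOIN authors b ON a.author_id = b.id

Result:
title         | author
--------------+-------
Quiet Streets | Allen 
Silent Waters | Wright
Empty Rooms   | Adams 
The Iron Gate | Wright


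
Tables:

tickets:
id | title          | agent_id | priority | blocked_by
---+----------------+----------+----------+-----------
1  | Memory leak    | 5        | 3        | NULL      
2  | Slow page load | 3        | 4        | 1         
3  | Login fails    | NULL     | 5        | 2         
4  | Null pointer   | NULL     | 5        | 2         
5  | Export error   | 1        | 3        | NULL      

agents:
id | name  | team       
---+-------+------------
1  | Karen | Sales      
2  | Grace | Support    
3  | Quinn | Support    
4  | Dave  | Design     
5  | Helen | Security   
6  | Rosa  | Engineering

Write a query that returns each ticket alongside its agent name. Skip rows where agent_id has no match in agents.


INNER JOIN keeps only tickets rows whose agent_id matches an id in agents. Walk through each ticket:
  - ticket 1 (Memory leak): agent_id=5 -> matches Helen
  - ticket 2 (Slow page load): agent_id=3 -> matches Quinn
  - ticket 3 (Login fails): agent_id=NULL, no match -> dropped
  - ticket 4 (Null pointer): agent_id=NULL, no match -> dropped
  - ticket 5 (Export error): agent_id=1 -> matches Karen
So 2 of 5 rows are dropped.

SQL:
SELECT a.title, b.name AS agent
FROM tickets a
INNER JOIN agents b ON a.agent_id = b.id

Result:
title          | agent
---------------+------
Memory leak    | Helen
Slow page load | Quinn
Export error   | Karen


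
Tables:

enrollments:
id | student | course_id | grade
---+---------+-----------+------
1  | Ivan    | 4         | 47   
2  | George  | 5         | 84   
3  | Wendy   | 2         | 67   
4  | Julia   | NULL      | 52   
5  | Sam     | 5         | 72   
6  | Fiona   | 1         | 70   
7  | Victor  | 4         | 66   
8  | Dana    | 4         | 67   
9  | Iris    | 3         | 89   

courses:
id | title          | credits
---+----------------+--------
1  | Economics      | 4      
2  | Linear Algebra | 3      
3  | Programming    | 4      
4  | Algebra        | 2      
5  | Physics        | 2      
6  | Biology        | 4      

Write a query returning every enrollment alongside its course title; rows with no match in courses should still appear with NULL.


LEFT JOIN keeps every row from enrollments (the left table); where course_id has no match in courses, the course columns become NULL. Walk through each enrollment:
  - enrollment 1 (Ivan): course_id=4 -> matches Algebra
  - enrollment 2 (George): course_id=5 -> matches Physics
  - enrollment 3 (Wendy): course_id=2 -> matches Linear Algebra
  - enrollment 4 (Julia): course_id=NULL, no match -> kept with NULL
  - enrollment 5 (Sam): course_id=5 -> matches Physics
  - enrollment 6 (Fiona): course_id=1 -> matches Economics
  - enrollment 7 (Victor): course_id=4 -> matches Algebra
  - enrollment 8 (Dana): course_id=4 -> matches Algebra
  - enrollment 9 (Iris): course_id=3 -> matches Programming
All 9 rows appear; 1 has NULL course.

SQL:
SELECT a.student, b.title AS course
FROM enrollments a
LEFT JOIN courses b ON a.course_id = b.id

Result:
student | course        
--------+---------------
Ivan    | Algebra       
George  | Physics       
Wendy   | Linear Algebra
Julia   | NULL          
Sam     | Physics       
Fiona   | Economics     
Victor  | Algebra       
Dana    | Algebra       
Iris    | Programming   


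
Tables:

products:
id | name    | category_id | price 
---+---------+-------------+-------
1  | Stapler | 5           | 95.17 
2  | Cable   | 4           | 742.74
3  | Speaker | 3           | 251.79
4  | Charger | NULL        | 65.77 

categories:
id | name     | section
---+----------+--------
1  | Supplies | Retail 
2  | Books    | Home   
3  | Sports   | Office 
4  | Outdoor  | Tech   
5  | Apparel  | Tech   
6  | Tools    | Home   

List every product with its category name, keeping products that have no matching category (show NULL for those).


LEFT JOIN keeps every row from products (the left table); where category_id has no match in categories, the category columns become NULL. Walk through each product:
  - product 1 (Stapler): category_id=5 -> matches Apparel
  - product 2 (Cable): category_id=4 -> matches Outdoor
  - product 3 (Speaker): category_id=3 -> matches Sports
  - product 4 (Charger): category_id=NULL, no match -> kept with NULL
All 4 rows appear; 1 has NULL category.

SQL:
SELECT a.name, b.name AS category
FROM products a
LEFT JOIN categories b ON a.category_id = b.id

Result:
name    | category
--------+---------
Stapler | Apparel 
Cable   | Outdoor 
Speaker | Sports  
Charger | NULL    


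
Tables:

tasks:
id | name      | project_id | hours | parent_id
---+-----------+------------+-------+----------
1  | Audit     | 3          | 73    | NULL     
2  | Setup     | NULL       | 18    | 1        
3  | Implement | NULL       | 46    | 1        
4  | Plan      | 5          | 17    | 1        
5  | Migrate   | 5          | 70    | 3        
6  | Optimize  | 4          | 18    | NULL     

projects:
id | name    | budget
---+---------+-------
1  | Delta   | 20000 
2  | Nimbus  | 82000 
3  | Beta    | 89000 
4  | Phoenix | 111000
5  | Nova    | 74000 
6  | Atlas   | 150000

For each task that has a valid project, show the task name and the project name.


INNER JOIN keeps only tasks rows whose project_id matches an id in projects. Walk through each task:
  - task 1 (Audit): project_id=3 -> matches Beta
  - task 2 (Setup): project_id=NULL, no match -> dropped
  - task 3 (Implement): project_id=NULL, no match -> dropped
  - task 4 (Plan): project_id=5 -> matches Nova
  - task 5 (Migrate): project_id=5 -> matches Nova
  - task 6 (Optimize): project_id=4 -> matches Phoenix
So 2 of 6 rows are dropped.

SQL:
SELECT a.name, b.name AS project
FROM tasks a
INNER JOIN projects b ON a.project_id = b.id

Result:
name     | project
---------+--------
Audit    | Beta   
Plan     | Nova   
Migrate  | Nova   
Optimize | Phoenix


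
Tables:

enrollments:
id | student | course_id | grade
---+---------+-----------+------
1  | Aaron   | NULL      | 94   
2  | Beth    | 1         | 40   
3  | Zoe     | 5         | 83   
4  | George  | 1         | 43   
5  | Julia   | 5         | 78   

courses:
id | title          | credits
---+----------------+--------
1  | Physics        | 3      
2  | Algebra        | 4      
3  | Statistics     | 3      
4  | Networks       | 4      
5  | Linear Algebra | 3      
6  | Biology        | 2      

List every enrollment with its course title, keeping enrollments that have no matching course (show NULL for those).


LEFT JOIN keeps every row from enrollments (the left table); where course_id has no match in courses, the course columns become NULL. Walk through each enrollment:
  - enrollment 1 (Aaron): course_id=NULL, no match -> kept with NULL
  - enrollment 2 (Beth): course_id=1 -> matches Physics
  - enrollment 3 (Zoe): course_id=5 -> matches Linear Algebra
  - enrollment 4 (George): course_id=1 -> matches Physics
  - enrollment 5 (Julia): course_id=5 -> matches Linear Algebra
All 5 rows appear; 1 has NULL course.

SQL:
SELECT a.student, b.title AS course
FROM enrollments a
LEFT JOIN courses b ON a.course_id = b.id

Result:
student | course        
--------+---------------
Aaron   | NULL          
Beth    | Physics       
Zoe     | Linear Algebra
George  | Physics       
Julia   | Linear Algebra


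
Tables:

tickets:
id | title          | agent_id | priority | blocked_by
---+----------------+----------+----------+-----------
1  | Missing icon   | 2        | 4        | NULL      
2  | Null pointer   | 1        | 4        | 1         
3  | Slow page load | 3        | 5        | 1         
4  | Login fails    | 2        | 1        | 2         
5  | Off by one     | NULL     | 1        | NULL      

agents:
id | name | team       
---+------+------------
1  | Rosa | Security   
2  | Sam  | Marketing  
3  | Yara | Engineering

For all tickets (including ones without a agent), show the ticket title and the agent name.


LEFT JOIN keeps every row from tickets (the left table); where agent_id has no match in agents, the agent columns become NULL. Walk through each ticket:
  - ticket 1 (Missing icon): agent_id=2 -> matches Sam
  - ticket 2 (Null pointer): agent_id=1 -> matches Rosa
  - ticket 3 (Slow page load): agent_id=3 -> matches Yara
  - ticket 4 (Login fails): agent_id=2 -> matches Sam
  - ticket 5 (Off by one): agent_id=NULL, no match -> kept with NULL
All 5 rows appear; 1 has NULL agent.

SQL:
SELECT a.title, b.name AS agent
FROM tickets a
LEFT JOIN agents b ON a.agent_id = b.id

Result:
title          | agent
---------------+------
Missing icon   | Sam  
Null pointer   | Rosa 
Slow page load | Yara 
Login fails    | Sam  
Off by one     | NULL 


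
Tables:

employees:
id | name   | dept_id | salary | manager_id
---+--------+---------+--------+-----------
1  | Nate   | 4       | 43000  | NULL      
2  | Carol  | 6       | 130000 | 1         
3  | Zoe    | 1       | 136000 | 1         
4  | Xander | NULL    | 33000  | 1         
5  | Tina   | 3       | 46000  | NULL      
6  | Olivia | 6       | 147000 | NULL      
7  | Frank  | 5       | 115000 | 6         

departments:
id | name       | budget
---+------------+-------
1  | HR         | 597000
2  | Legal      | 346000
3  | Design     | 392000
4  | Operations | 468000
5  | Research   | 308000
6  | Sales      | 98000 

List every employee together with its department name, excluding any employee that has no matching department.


INNER JOIN keeps only employees rows whose dept_id matches an id in departments. Walk through each employee:
  - employee 1 (Nate): dept_id=4 -> matches Operations
  - employee 2 (Carol): dept_id=6 -> matches Sales
  - employee 3 (Zoe): dept_id=1 -> matches HR
  - employee 4 (Xander): dept_id=NULL, no match -> dropped
  - employee 5 (Tina): dept_id=3 -> matches Design
  - employee 6 (Olivia): dept_id=6 -> matches Sales
  - employee 7 (Frank): dept_id=5 -> matches Research
So 1 of 7 rows is dropped.

SQL:
SELECT a.name, b.name AS department
FROM employees a
INNER JOIN departments b ON a.dept_id = b.id

Result:
name   | department
-------+-----------
Nate   | Operations
Carol  | Sales     
Zoe    | HR        
Tina   | Design    
Olivia | Sales     
Frank  | Research  


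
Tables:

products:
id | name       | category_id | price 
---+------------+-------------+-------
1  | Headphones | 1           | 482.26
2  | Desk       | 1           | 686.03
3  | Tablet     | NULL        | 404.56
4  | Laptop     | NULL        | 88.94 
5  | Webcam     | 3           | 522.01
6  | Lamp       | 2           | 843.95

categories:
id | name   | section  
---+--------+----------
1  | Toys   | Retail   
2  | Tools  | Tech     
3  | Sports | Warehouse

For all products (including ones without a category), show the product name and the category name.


LEFT JOIN keeps every row from products (the left table); where category_id has no match in categories, the category columns become NULL. Walk through each product:
  - product 1 (Headphones): category_id=1 -> matches Toys
  - product 2 (Desk): category_id=1 -> matches Toys
  - product 3 (Tablet): category_id=NULL, no match -> kept with NULL
  - product 4 (Laptop): category_id=NULL, no match -> kept with NULL
  - product 5 (Webcam): category_id=3 -> matches Sports
  - product 6 (Lamp): category_id=2 -> matches Tools
All 6 rows appear; 2 have NULL category.

SQL:
SELECT a.name, b.name AS category
FROM products a
LEFT JOIN categories b ON a.category_id = b.id

Result:
name       | category
-----------+---------
Headphones | Toys    
Desk       | Toys    
Tablet     | NULL    
Laptop     | NULL    
Webcam     | Sports  
Lamp       | Tools   


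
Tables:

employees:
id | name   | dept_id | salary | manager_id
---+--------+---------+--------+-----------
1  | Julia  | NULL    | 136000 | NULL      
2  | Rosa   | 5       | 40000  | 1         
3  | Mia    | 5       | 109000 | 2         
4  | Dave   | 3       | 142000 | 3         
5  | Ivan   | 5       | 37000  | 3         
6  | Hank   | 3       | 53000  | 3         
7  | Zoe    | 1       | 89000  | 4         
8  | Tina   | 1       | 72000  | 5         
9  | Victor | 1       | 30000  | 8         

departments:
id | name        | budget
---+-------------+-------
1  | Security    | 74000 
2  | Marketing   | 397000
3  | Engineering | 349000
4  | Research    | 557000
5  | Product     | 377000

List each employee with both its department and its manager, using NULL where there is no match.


Two LEFT JOINs from the same base table employees: one to departments via dept_id, one to employees itself via manager_id. Both are LEFT so every employee is preserved.
Match against departments:
  - employee 1 (Julia): dept_id=NULL, no match -> kept with NULL
  - employee 2 (Rosa): dept_id=5 -> matches Product
  - employee 3 (Mia): dept_id=5 -> matches Product
  - employee 4 (Dave): dept_id=3 -> matches Engineering
  - employee 5 (Ivan): dept_id=5 -> matches Product
  - employee 6 (Hank): dept_id=3 -> matches Engineering
  - employee 7 (Zoe): dept_id=1 -> matches Security
  - employee 8 (Tina): dept_id=1 -> matches Security
  - employee 9 (Victor): dept_id=1 -> matches Security
Match against employees (self):
  - employee 1 (Julia): manager_id=NULL -> NULL
  - employee 2 (Rosa): manager_id=1 -> Julia
  - employee 3 (Mia): manager_id=2 -> Rosa
  - employee 4 (Dave): manager_id=3 -> Mia
  - employee 5 (Ivan): manager_id=3 -> Mia
  - employee 6 (Hank): manager_id=3 -> Mia
  - employee 7 (Zoe): manager_id=4 -> Dave
  - employee 8 (Tina): manager_id=5 -> Ivan
  - employee 9 (Victor): manager_id=8 -> Tina

SQL:
SELECT a.name, b.name AS department, c.name AS manager
FROM employees a
LEFT JOIN departments b ON a.dept_id = b.id
LEFT JOIN employees c ON a.manager_id = c.id

Result:
name   | department  | manager
-------+-------------+--------
Julia  | NULL        | NULL   
Rosa   | Product     | Julia  
Mia    | Product     | Rosa   
Dave   | Engineering | Mia    
Ivan   | Product     | Mia    
Hank   | Engineering | Mia    
Zoe    | Security    | Dave   
Tina   | Security    | Ivan   
Victor | Security    | Tina   


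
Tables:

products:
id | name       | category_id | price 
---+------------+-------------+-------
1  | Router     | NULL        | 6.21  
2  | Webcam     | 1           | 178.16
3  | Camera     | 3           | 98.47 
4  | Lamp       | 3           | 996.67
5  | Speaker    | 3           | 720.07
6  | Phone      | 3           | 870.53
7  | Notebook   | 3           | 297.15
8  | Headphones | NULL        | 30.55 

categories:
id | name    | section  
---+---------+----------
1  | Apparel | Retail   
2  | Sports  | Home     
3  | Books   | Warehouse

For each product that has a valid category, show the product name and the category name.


INNER JOIN keeps only products rows whose category_id matches an id in categories. Walk through each product:
  - product 1 (Router): category_id=NULL, no match -> dropped
  - product 2 (Webcam): category_id=1 -> matches Apparel
  - product 3 (Camera): category_id=3 -> matches Books
  - product 4 (Lamp): category_id=3 -> matches Books
  - product 5 (Speaker): category_id=3 -> matches Books
  - product 6 (Phone): category_id=3 -> matches Books
  - product 7 (Notebook): category_id=3 -> matches Books
  - product 8 (Headphones): category_id=NULL, no match -> dropped
So 2 of 8 rows are dropped.

SQL:
SELECT a.name, b.name AS category
FROM products a
INNER JOIN categories b ON a.category_id = b.id

Result:
name     | category
---------+---------
Webcam   | Apparel 
Camera   | Books   
Lamp     | Books   
Speaker  | Books   
Phone    | Books   
Notebook | Books   


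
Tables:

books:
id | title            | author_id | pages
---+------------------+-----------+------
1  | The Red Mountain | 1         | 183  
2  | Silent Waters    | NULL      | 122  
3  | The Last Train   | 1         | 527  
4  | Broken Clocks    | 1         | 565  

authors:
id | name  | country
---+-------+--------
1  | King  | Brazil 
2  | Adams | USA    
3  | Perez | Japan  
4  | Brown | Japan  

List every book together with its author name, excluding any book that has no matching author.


INNER JOIN keeps only books rows whose author_id matches an id in authors. Walk through each book:
  - book 1 (The Red Mountain): author_id=1 -> matches King
  - book 2 (Silent Waters): author_id=NULL, no match -> dropped
  - book 3 (The Last Train): author_id=1 -> matches King
  - book 4 (Broken Clocks): author_id=1 -> matches King
So 1 of 4 rows is dropped.

SQL:
SELECT a.title, b.name AS author
FROM books a
INNER JOIN authors b ON a.author_id = b.id

Result:
title            | author
-----------------+-------
The Red Mountain | King  
The Last Train   | King  
Broken Clocks    | King  


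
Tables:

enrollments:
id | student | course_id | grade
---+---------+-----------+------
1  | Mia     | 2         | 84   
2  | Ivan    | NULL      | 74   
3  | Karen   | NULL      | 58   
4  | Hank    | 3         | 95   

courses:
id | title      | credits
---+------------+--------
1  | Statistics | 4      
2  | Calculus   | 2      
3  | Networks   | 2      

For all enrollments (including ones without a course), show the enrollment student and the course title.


LEFT JOIN keeps every row from enrollments (the left table); where course_id has no match in courses, the course columns become NULL. Walk through each enrollment:
  - enrollment 1 (Mia): course_id=2 -> matches Calculus
  - enrollment 2 (Ivan): course_id=NULL, no match -> kept with NULL
  - enrollment 3 (Karen): course_id=NULL, no match -> kept with NULL
  - enrollment 4 (Hank): course_id=3 -> matches Networks
All 4 rows appear; 2 have NULL course.

SQL:
SELECT a.student, b.title AS course
FROM enrollments a
LEFT JOIN courses b ON a.course_id = b.id

Result:
student | course  
--------+---------
Mia     | Calculus
Ivan    | NULL    
Karen   | NULL    
Hank    | Networks


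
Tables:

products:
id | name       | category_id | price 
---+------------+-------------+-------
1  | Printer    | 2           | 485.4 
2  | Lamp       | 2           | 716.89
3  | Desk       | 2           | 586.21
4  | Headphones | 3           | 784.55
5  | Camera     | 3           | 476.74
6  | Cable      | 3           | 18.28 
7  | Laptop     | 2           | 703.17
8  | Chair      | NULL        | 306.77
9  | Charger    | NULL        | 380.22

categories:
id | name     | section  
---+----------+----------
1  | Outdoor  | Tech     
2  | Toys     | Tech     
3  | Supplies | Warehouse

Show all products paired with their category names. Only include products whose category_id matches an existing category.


INNER JOIN keeps only products rows whose category_id matches an id in categories. Walk through each product:
  - product 1 (Printer): category_id=2 -> matches Toys
  - product 2 (Lamp): category_id=2 -> matches Toys
  - product 3 (Desk): category_id=2 -> matches Toys
  - product 4 (Headphones): category_id=3 -> matches Supplies
  - product 5 (Camera): category_id=3 -> matches Supplies
  - product 6 (Cable): category_id=3 -> matches Supplies
  - product 7 (Laptop): category_id=2 -> matches Toys
  - product 8 (Chair): category_id=NULL, no match -> dropped
  - product 9 (Charger): category_id=NULL, no match -> dropped
So 2 of 9 rows are dropped.

SQL:
SELECT a.name, b.name AS category
FROM products a
INNER JOIN categories b ON a.category_id = b.id

Result:
name       | category
-----------+---------
Printer    | Toys    
Lamp       | Toys    
Desk       | Toys    
Headphones | Supplies
Camera     | Supplies
Cable      | Supplies
Laptop     | Toys    


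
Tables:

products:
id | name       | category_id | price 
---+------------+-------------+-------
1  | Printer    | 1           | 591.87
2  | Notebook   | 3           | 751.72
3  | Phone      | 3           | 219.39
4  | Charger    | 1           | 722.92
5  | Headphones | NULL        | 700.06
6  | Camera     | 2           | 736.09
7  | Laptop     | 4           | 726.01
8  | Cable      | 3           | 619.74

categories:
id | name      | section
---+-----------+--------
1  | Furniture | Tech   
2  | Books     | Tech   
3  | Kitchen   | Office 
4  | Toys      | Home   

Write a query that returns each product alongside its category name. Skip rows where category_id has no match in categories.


INNER JOIN keeps only products rows whose category_id matches an id in categories. Walk through each product:
  - product 1 (Printer): category_id=1 -> matches Furniture
  - product 2 (Notebook): category_id=3 -> matches Kitchen
  - product 3 (Phone): category_id=3 -> matches Kitchen
  - product 4 (Charger): category_id=1 -> matches Furniture
  - product 5 (Headphones): category_id=NULL, no match -> dropped
  - product 6 (Camera): category_id=2 -> matches Books
  - product 7 (Laptop): category_id=4 -> matches Toys
  - product 8 (Cable): category_id=3 -> matches Kitchen
So 1 of 8 rows is dropped.

SQL:
SELECT a.name, b.name AS category
FROM products a
INNER JOIN categories b ON a.category_id = b.id

Result:
name     | category 
---------+----------
Printer  | Furniture
Notebook | Kitchen  
Phone    | Kitchen  
Charger  | Furniture
Camera   | Books    
Laptop   | Toys     
Cable    | Kitchen  


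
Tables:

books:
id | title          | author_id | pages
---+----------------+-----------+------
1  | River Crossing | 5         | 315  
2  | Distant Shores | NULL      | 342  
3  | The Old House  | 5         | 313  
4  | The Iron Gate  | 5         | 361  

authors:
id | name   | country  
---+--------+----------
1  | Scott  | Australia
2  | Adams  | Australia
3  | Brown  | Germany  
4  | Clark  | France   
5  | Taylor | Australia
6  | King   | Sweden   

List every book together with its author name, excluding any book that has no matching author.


INNER JOIN keeps only books rows whose author_id matches an id in authors. Walk through each book:
  - book 1 (River Crossing): author_id=5 -> matches Taylor
  - book 2 (Distant Shores): author_id=NULL, no match -> dropped
  - book 3 (The Old House): author_id=5 -> matches Taylor
  - book 4 (The Iron Gate): author_id=5 -> matches Taylor
So 1 of 4 rows is dropped.

SQL:
SELECT a.title, b.name AS author
FROM books a
INNER JOIN authors b ON a.author_id = b.id

Result:
title          | author
---------------+-------
River Crossing | Taylor
The Old House  | Taylor
The Iron Gate  | Taylor


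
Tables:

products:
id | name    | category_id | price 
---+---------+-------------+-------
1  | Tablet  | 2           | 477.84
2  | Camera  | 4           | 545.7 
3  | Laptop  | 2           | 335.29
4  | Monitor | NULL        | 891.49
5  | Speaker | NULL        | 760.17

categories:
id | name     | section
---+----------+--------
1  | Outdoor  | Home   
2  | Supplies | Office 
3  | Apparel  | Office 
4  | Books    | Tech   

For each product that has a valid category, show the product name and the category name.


INNER JOIN keeps only products rows whose category_id matches an id in categories. Walk through each product:
  - product 1 (Tablet): category_id=2 -> matches Supplies
  - product 2 (Camera): category_id=4 -> matches Books
  - product 3 (Laptop): category_id=2 -> matches Supplies
  - product 4 (Monitor): category_id=NULL, no match -> dropped
  - product 5 (Speaker): category_id=NULL, no match -> dropped
So 2 of 5 rows are dropped.

SQL:
SELECT a.name, b.name AS category
FROM products a
INNER JOIN categories b ON a.category_id = b.id

Result:
name   | category
-------+---------
Tablet | Supplies
Camera | Books   
Laptop | Supplies


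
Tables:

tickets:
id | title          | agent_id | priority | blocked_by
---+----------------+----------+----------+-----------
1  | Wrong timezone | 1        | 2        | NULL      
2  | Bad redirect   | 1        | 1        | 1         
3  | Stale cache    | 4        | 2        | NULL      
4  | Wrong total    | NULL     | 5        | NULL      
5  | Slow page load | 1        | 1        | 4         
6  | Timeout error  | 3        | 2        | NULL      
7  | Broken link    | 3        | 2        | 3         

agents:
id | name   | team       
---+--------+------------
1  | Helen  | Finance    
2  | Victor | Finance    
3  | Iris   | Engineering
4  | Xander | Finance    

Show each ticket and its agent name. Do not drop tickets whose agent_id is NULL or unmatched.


LEFT JOIN keeps every row from tickets (the left table); where agent_id has no match in agents, the agent columns become NULL. Walk through each ticket:
  - ticket 1 (Wrong timezone): agent_id=1 -> matches Helen
  - ticket 2 (Bad redirect): agent_id=1 -> matches Helen
  - ticket 3 (Stale cache): agent_id=4 -> matches Xander
  - ticket 4 (Wrong total): agent_id=NULL, no match -> kept with NULL
  - ticket 5 (Slow page load): agent_id=1 -> matches Helen
  - ticket 6 (Timeout error): agent_id=3 -> matches Iris
  - ticket 7 (Broken link): agent_id=3 -> matches Iris
All 7 rows appear; 1 has NULL agent.

SQL:
SELECT a.title, b.name AS agent
FROM tickets a
LEFT JOIN agents b ON a.agent_id = b.id

Result:
title          | agent 
---------------+-------
Wrong timezone | Helen 
Bad redirect   | Helen 
Stale cache    | Xander
Wrong total    | NULL  
Slow page load | Helen 
Timeout error  | Iris  
Broken link    | Iris  


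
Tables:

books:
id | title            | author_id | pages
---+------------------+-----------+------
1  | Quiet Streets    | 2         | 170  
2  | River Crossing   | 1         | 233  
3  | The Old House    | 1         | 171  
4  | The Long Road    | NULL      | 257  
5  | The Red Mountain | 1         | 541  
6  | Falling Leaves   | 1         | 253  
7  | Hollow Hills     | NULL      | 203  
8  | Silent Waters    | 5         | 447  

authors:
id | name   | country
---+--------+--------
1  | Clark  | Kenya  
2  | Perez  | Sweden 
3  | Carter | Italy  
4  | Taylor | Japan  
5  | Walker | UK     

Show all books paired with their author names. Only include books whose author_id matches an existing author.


INNER JOIN keeps only books rows whose author_id matches an id in authors. Walk through each book:
  - book 1 (Quiet Streets): author_id=2 -> matches Perez
  - book 2 (River Crossing): author_id=1 -> matches Clark
  - book 3 (The Old House): author_id=1 -> matches Clark
  - book 4 (The Long Road): author_id=NULL, no match -> dropped
  - book 5 (The Red Mountain): author_id=1 -> matches Clark
  - book 6 (Falling Leaves): author_id=1 -> matches Clark
  - book 7 (Hollow Hills): author_id=NULL, no match -> dropped
  - book 8 (Silent Waters): author_id=5 -> matches Walker
So 2 of 8 rows are dropped.

SQL:
SELECT a.title, b.name AS author
FROM books a
INNER JOIN authors b ON a.author_id = b.id

Result:
title            | author
-----------------+-------
Quiet Streets    | Perez 
River Crossing   | Clark 
The Old House    | Clark 
The Red Mountain | Clark 
Falling Leaves   | Clark 
Silent Waters    | Walker


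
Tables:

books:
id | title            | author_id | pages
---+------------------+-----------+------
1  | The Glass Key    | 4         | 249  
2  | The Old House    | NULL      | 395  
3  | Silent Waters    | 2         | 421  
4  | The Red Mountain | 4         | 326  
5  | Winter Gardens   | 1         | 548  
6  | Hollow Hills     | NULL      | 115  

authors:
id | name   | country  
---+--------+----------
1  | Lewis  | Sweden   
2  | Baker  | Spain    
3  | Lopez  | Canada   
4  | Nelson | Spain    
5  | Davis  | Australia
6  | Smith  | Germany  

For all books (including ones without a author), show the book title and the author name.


LEFT JOIN keeps every row from books (the left table); where author_id has no match in authors, the author columns become NULL. Walk through each book:
  - book 1 (The Glass Key): author_id=4 -> matches Nelson
  - book 2 (The Old House): author_id=NULL, no match -> kept with NULL
  - book 3 (Silent Waters): author_id=2 -> matches Baker
  - book 4 (The Red Mountain): author_id=4 -> matches Nelson
  - book 5 (Winter Gardens): author_id=1 -> matches Lewis
  - book 6 (Hollow Hills): author_id=NULL, no match -> kept with NULL
All 6 rows appear; 2 have NULL author.

SQL:
SELECT a.title, b.name AS author
FROM books a
LEFT JOIN authors b ON a.author_id = b.id

Result:
title            | author
-----------------+-------
The Glass Key    | Nelson
The Old House    | NULL  
Silent Waters    | Baker 
The Red Mountain | Nelson
Winter Gardens   | Lewis 
Hollow Hills     | NULL  


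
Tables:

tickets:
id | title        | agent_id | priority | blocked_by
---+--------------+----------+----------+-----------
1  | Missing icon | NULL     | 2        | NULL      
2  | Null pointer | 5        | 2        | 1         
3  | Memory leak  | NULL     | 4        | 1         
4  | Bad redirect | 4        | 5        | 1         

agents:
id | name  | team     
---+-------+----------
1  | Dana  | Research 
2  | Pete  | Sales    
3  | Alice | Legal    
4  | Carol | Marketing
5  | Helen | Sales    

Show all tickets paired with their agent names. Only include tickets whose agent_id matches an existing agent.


INNER JOIN keeps only tickets rows whose agent_id matches an id in agents. Walk through each ticket:
  - ticket 1 (Missing icon): agent_id=NULL, no match -> dropped
  - ticket 2 (Null pointer): agent_id=5 -> matches Helen
  - ticket 3 (Memory leak): agent_id=NULL, no match -> dropped
  - ticket 4 (Bad redirect): agent_id=4 -> matches Carol
So 2 of 4 rows are dropped.

SQL:
SELECT a.title, b.name AS agent
FROM tickets a
INNER JOIN agents b ON a.agent_id = b.id

Result:
title        | agent
-------------+------
Null pointer | Helen
Bad redirect | Carol


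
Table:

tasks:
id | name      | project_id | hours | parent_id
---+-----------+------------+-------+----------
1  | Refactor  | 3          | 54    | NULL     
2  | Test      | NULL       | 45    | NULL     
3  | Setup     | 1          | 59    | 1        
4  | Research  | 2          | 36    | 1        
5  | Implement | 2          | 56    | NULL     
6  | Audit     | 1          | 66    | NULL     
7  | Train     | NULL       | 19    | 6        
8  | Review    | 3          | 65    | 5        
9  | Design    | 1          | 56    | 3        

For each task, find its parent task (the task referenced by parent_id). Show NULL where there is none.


This is a self-join: tasks is joined to a second copy of itself, matching each row's parent_id to another row's id. Use LEFT JOIN so rows with parent_id=NULL are kept.
  - task 1 (Refactor): parent_id=NULL -> NULL
  - task 2 (Test): parent_id=NULL -> NULL
  - task 3 (Setup): parent_id=1 -> Refactor
  - task 4 (Research): parent_id=1 -> Refactor
  - task 5 (Implement): parent_id=NULL -> NULL
  - task 6 (Audit): parent_id=NULL -> NULL
  - task 7 (Train): parent_id=6 -> Audit
  - task 8 (Review): parent_id=5 -> Implement
  - task 9 (Design): parent_id=3 -> Setup

SQL:
SELECT a.name AS item, b.name AS parent
FROM tasks a
LEFT JOIN tasks b ON a.parent_id = b.id

Result:
item      | parent   
----------+----------
Refactor  | NULL     
Test      | NULL     
Setup     | Refactor 
Research  | Refactor 
Implement | NULL     
Audit     | NULL     
Train     | Audit    
Review    | Implement
Design    | Setup    


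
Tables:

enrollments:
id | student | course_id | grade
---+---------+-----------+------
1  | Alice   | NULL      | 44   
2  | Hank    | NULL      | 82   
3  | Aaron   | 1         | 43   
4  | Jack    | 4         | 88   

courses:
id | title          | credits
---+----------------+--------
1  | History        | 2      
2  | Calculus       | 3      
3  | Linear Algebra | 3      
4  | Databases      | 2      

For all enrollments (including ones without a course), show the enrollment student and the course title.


LEFT JOIN keeps every row from enrollments (the left table); where course_id has no match in courses, the course columns become NULL. Walk through each enrollment:
  - enrollment 1 (Alice): course_id=NULL, no match -> kept with NULL
  - enrollment 2 (Hank): course_id=NULL, no match -> kept with NULL
  - enrollment 3 (Aaron): course_id=1 -> matches History
  - enrollment 4 (Jack): course_id=4 -> matches Databases
All 4 rows appear; 2 have NULL course.

SQL:
SELECT a.student, b.title AS course
FROM enrollments a
LEFT JOIN courses b ON a.course_id = b.id

Result:
student | course   
--------+----------
Alice   | NULL     
Hank    | NULL     
Aaron   | History  
Jack    | Databases


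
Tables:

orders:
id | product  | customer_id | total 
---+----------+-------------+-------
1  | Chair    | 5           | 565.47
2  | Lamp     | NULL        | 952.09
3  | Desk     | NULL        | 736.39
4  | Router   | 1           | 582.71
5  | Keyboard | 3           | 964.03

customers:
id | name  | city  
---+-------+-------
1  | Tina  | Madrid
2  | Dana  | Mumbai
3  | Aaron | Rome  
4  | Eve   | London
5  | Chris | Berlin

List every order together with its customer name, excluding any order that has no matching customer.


INNER JOIN keeps only orders rows whose customer_id matches an id in customers. Walk through each order:
  - order 1 (Chair): customer_id=5 -> matches Chris
  - order 2 (Lamp): customer_id=NULL, no match -> dropped
  - order 3 (Desk): customer_id=NULL, no match -> dropped
  - order 4 (Router): customer_id=1 -> matches Tina
  - order 5 (Keyboard): customer_id=3 -> matches Aaron
So 2 of 5 rows are dropped.

SQL:
SELECT a.product, b.name AS customer
FROM orders a
INNER JOIN customers b ON a.customer_id = b.id

Result:
product  | customer
---------+---------
Chair    | Chris   
Router   | Tina    
Keyboard | Aaron   


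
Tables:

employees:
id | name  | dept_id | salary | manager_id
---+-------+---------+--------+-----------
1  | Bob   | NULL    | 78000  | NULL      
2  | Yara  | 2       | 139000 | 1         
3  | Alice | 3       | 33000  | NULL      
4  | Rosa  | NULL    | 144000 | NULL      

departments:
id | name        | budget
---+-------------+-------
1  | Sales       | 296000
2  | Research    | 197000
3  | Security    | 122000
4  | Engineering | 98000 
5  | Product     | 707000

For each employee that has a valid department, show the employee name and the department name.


INNER JOIN keeps only employees rows whose dept_id matches an id in departments. Walk through each employee:
  - employee 1 (Bob): dept_id=NULL, no match -> dropped
  - employee 2 (Yara): dept_id=2 -> matches Research
  - employee 3 (Alice): dept_id=3 -> matches Security
  - employee 4 (Rosa): dept_id=NULL, no match -> dropped
So 2 of 4 rows are dropped.

SQL:
SELECT a.name, b.name AS department
FROM employees a
INNER JOIN departments b ON a.dept_id = b.id

Result:
name  | department
------+-----------
Yara  | Research  
Alice | Security  
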